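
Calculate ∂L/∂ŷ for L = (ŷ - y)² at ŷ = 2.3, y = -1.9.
∂L/∂ŷ = 8.4

∂L/∂ŷ = 2(ŷ - y) = 2(2.3 - -1.9) = 2(4.2) = 8.4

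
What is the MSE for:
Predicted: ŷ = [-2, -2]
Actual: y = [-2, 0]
MSE = 2

MSE = (1/2)((-2--2)² + (-2-0)²) = (1/2)(0 + 4) = 2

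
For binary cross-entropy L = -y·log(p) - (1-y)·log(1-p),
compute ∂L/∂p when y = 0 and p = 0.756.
∂L/∂p = 4.098

∂L/∂p = -y/p + (1-y)/(1-p) = 0 + 1/0.244 = 4.098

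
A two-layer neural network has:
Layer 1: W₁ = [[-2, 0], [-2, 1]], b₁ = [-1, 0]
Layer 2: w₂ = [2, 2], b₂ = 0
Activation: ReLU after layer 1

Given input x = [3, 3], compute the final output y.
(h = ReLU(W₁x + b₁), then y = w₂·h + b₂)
y = 0

Layer 1 pre-activation: z₁ = [-7, -3]
After ReLU: h = [0, 0]
Layer 2 output: y = 2×0 + 2×0 + 0 = 0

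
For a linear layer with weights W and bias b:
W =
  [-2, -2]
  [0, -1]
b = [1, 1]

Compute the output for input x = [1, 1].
y = [-3, 0]

Wx = [-2×1 + -2×1, 0×1 + -1×1]
   = [-4, -1]
y = Wx + b = [-4 + 1, -1 + 1] = [-3, 0]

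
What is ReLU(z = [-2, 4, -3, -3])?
h = [0, 4, 0, 0]

ReLU applied element-wise: max(0,-2)=0, max(0,4)=4, max(0,-3)=0, max(0,-3)=0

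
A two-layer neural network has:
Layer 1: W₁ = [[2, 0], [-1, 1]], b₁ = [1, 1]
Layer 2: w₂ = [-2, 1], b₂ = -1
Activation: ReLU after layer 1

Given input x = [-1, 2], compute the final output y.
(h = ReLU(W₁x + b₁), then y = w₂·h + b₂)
y = 3

Layer 1 pre-activation: z₁ = [-1, 4]
After ReLU: h = [0, 4]
Layer 2 output: y = -2×0 + 1×4 + -1 = 3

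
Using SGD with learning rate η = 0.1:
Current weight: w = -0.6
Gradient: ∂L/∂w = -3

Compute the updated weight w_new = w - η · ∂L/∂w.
w_new = -0.3

w_new = w - η·∂L/∂w = -0.6 - 0.1×(-3) = -0.6 - (-0.3) = -0.3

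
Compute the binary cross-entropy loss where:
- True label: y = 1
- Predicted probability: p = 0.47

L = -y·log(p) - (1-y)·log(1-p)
L = 0.755

L = -1·log(0.47) - 0·log(0.53) = -log(0.47) = 0.755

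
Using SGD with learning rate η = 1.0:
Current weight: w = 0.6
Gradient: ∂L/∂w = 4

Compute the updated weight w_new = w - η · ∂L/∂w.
w_new = -3.4

w_new = w - η·∂L/∂w = 0.6 - 1.0×(4) = 0.6 - (4) = -3.4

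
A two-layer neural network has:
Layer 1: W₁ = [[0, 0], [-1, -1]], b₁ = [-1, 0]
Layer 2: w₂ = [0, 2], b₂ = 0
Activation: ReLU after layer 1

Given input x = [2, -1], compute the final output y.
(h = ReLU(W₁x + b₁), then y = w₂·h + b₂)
y = 0

Layer 1 pre-activation: z₁ = [-1, -1]
After ReLU: h = [0, 0]
Layer 2 output: y = 0×0 + 2×0 + 0 = 0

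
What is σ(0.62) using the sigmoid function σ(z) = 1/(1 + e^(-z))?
0.6502

sigmoid(0.62) = 1/(1 + e^(-0.62)) = 1/(1 + 0.5379) = 0.6502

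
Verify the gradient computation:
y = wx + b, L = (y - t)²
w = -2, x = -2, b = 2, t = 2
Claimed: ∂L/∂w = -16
Correct

y = (-2)(-2) + 2 = 6
∂L/∂y = 2(y - t) = 2(6 - 2) = 8
∂y/∂w = x = -2
∂L/∂w = 8 × -2 = -16

Claimed value: -16
Correct: The correct gradient is -16.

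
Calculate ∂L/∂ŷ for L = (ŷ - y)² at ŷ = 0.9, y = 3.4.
∂L/∂ŷ = -5.0

∂L/∂ŷ = 2(ŷ - y) = 2(0.9 - 3.4) = 2(-2.5) = -5.0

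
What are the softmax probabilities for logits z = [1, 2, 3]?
p = [0.09, 0.2447, 0.6652]

exp(z) = [2.718, 7.389, 20.09]
Sum = 30.19
p = [0.09, 0.2447, 0.6652]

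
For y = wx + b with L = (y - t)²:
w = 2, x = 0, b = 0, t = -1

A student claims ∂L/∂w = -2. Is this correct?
Incorrect

y = (2)(0) + 0 = 0
∂L/∂y = 2(y - t) = 2(0 - -1) = 2
∂y/∂w = x = 0
∂L/∂w = 2 × 0 = 0

Claimed value: -2
Incorrect: The correct gradient is 0.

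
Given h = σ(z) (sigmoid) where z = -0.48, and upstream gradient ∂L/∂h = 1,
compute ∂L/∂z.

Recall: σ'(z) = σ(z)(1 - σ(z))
∂L/∂z = 0.2361

σ(-0.48) = 0.3823
σ'(-0.48) = σ(-0.48)(1 - σ(-0.48)) = 0.3823 × 0.6177 = 0.2361
∂L/∂z = ∂L/∂h · σ'(z) = 1 × 0.2361 = 0.2361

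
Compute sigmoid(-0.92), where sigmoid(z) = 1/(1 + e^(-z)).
0.285

sigmoid(-0.92) = 1/(1 + e^(0.92)) = 1/(1 + 2.509) = 0.285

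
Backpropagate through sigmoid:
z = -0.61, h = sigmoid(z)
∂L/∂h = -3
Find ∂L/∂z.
∂L/∂z = -0.6843

σ(-0.61) = 0.3521
σ'(-0.61) = σ(-0.61)(1 - σ(-0.61)) = 0.3521 × 0.6479 = 0.2281
∂L/∂z = ∂L/∂h · σ'(z) = -3 × 0.2281 = -0.6843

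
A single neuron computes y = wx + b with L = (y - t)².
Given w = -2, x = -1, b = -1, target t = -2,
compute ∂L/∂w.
∂L/∂w = -6

y = wx + b = (-2)(-1) + -1 = 1
∂L/∂y = 2(y - t) = 2(1 - -2) = 6
∂y/∂w = x = -1
∂L/∂w = ∂L/∂y · ∂y/∂w = 6 × -1 = -6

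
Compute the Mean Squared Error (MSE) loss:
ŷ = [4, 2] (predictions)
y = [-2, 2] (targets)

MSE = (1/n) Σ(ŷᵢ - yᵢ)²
MSE = 18

MSE = (1/2)((4--2)² + (2-2)²) = (1/2)(36 + 0) = 18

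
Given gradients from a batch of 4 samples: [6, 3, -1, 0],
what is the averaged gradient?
Average gradient = 2

Average = (1/4)(6 + 3 + -1 + 0) = 8/4 = 2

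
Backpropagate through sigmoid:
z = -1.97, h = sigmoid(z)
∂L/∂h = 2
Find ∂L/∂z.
∂L/∂z = 0.2148

σ(-1.97) = 0.1224
σ'(-1.97) = σ(-1.97)(1 - σ(-1.97)) = 0.1224 × 0.8776 = 0.1074
∂L/∂z = ∂L/∂h · σ'(z) = 2 × 0.1074 = 0.2148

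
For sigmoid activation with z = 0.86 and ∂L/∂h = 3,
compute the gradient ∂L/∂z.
∂L/∂z = 0.6268

σ(0.86) = 0.7027
σ'(0.86) = σ(0.86)(1 - σ(0.86)) = 0.7027 × 0.2973 = 0.2089
∂L/∂z = ∂L/∂h · σ'(z) = 3 × 0.2089 = 0.6268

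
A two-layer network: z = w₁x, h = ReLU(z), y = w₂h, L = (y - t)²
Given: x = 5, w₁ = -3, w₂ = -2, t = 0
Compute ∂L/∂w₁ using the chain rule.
∂L/∂w₁ = 0

Forward pass:
z = w₁x = -3×5 = -15
h = ReLU(-15) = 0
y = w₂h = -2×0 = 0

Backward pass:
∂L/∂y = 2(y - t) = 2(0 - 0) = 0
∂y/∂h = w₂ = -2
∂h/∂z = 0 (ReLU derivative)
∂z/∂w₁ = x = 5

∂L/∂w₁ = 0 × -2 × 0 × 5 = 0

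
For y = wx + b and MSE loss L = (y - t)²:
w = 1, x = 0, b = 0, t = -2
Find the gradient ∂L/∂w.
∂L/∂w = 0

y = wx + b = (1)(0) + 0 = 0
∂L/∂y = 2(y - t) = 2(0 - -2) = 4
∂y/∂w = x = 0
∂L/∂w = ∂L/∂y · ∂y/∂w = 4 × 0 = 0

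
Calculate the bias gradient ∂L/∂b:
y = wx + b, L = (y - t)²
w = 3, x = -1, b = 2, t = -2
∂L/∂b = 2

y = wx + b = (3)(-1) + 2 = -1
∂L/∂y = 2(y - t) = 2(-1 - -2) = 2
∂y/∂b = 1
∂L/∂b = ∂L/∂y · ∂y/∂b = 2 × 1 = 2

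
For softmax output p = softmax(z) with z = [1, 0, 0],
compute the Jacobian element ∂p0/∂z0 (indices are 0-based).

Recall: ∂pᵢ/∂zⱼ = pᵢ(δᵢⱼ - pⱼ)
∂p0/∂z0 = 0.2442

p = softmax(z) = [0.5761, 0.2119, 0.2119]
p0 = 0.5761

∂p0/∂z0 = p0(1 - p0) = 0.5761 × (1 - 0.5761) = 0.2442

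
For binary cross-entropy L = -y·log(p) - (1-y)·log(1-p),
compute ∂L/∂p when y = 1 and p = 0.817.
∂L/∂p = -1.224

∂L/∂p = -y/p + (1-y)/(1-p) = -1/0.817 + 0 = -1.224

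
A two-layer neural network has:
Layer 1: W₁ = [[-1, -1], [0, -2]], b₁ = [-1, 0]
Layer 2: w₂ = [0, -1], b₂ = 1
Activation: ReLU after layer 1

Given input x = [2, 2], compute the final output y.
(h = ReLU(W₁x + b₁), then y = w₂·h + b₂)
y = 1

Layer 1 pre-activation: z₁ = [-5, -4]
After ReLU: h = [0, 0]
Layer 2 output: y = 0×0 + -1×0 + 1 = 1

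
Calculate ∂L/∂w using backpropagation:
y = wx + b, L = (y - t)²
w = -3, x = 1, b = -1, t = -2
∂L/∂w = -4

y = wx + b = (-3)(1) + -1 = -4
∂L/∂y = 2(y - t) = 2(-4 - -2) = -4
∂y/∂w = x = 1
∂L/∂w = ∂L/∂y · ∂y/∂w = -4 × 1 = -4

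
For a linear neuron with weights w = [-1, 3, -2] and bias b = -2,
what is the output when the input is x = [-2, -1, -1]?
y = -1

y = (-1)(-2) + (3)(-1) + (-2)(-1) + -2 = -1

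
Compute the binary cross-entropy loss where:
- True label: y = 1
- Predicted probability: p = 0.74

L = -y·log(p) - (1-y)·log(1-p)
L = 0.3011

L = -1·log(0.74) - 0·log(0.26) = -log(0.74) = 0.3011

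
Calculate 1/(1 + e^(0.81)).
0.3079

sigmoid(-0.81) = 1/(1 + e^(0.81)) = 1/(1 + 2.248) = 0.3079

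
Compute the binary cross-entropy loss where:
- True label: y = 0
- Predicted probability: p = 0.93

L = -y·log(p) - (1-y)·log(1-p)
L = 2.659

L = -0·log(0.93) - 1·log(0.07) = -log(0.07) = 2.659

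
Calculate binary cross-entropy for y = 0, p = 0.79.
L = 1.561

L = -0·log(0.79) - 1·log(0.21) = -log(0.21) = 1.561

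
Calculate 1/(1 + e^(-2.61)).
0.9315

sigmoid(2.61) = 1/(1 + e^(-2.61)) = 1/(1 + 0.07353) = 0.9315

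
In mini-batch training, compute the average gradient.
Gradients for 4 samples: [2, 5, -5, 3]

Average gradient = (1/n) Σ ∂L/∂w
Average gradient = 1.25

Average = (1/4)(2 + 5 + -5 + 3) = 5/4 = 1.25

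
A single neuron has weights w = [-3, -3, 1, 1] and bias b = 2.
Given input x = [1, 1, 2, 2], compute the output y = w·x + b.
y = 0

y = (-3)(1) + (-3)(1) + (1)(2) + (1)(2) + 2 = 0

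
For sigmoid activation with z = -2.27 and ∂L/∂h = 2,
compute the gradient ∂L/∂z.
∂L/∂z = 0.1697

σ(-2.27) = 0.09364
σ'(-2.27) = σ(-2.27)(1 - σ(-2.27)) = 0.09364 × 0.9064 = 0.08487
∂L/∂z = ∂L/∂h · σ'(z) = 2 × 0.08487 = 0.1697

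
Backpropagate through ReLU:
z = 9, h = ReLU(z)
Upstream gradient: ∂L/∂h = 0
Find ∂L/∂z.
∂L/∂z = 0

h = ReLU(9) = 9
Since z > 0: ∂h/∂z = 1
∂L/∂z = ∂L/∂h · ∂h/∂z = 0 × 1 = 0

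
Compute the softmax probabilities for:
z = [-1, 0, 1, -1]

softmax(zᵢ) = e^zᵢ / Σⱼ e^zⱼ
p = [0.0826, 0.2245, 0.6103, 0.0826]

exp(z) = [0.3679, 1, 2.718, 0.3679]
Sum = 4.454
p = [0.0826, 0.2245, 0.6103, 0.0826]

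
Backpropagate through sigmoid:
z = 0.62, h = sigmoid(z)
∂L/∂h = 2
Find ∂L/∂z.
∂L/∂z = 0.4549

σ(0.62) = 0.6502
σ'(0.62) = σ(0.62)(1 - σ(0.62)) = 0.6502 × 0.3498 = 0.2274
∂L/∂z = ∂L/∂h · σ'(z) = 2 × 0.2274 = 0.4549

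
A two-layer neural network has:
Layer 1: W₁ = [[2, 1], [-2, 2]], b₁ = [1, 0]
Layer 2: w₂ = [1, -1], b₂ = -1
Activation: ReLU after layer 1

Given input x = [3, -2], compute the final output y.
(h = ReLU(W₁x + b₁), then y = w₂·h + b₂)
y = 4

Layer 1 pre-activation: z₁ = [5, -10]
After ReLU: h = [5, 0]
Layer 2 output: y = 1×5 + -1×0 + -1 = 4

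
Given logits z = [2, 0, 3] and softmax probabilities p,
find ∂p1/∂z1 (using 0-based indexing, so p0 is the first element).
∂p1/∂z1 = 0.03389

p = softmax(z) = [0.2595, 0.03512, 0.7054]
p1 = 0.03512

∂p1/∂z1 = p1(1 - p1) = 0.03512 × (1 - 0.03512) = 0.03389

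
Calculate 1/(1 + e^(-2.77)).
0.941

sigmoid(2.77) = 1/(1 + e^(-2.77)) = 1/(1 + 0.06266) = 0.941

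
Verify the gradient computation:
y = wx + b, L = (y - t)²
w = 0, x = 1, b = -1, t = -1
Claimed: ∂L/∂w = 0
Correct

y = (0)(1) + -1 = -1
∂L/∂y = 2(y - t) = 2(-1 - -1) = 0
∂y/∂w = x = 1
∂L/∂w = 0 × 1 = 0

Claimed value: 0
Correct: The correct gradient is 0.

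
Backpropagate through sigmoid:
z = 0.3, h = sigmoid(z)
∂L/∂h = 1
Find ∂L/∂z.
∂L/∂z = 0.2445

σ(0.3) = 0.5744
σ'(0.3) = σ(0.3)(1 - σ(0.3)) = 0.5744 × 0.4256 = 0.2445
∂L/∂z = ∂L/∂h · σ'(z) = 1 × 0.2445 = 0.2445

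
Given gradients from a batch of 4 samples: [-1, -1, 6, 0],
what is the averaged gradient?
Average gradient = 1

Average = (1/4)(-1 + -1 + 6 + 0) = 4/4 = 1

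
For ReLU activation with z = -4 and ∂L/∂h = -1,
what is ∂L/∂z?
∂L/∂z = 0

h = ReLU(-4) = 0
Since z < 0: ∂h/∂z = 0
∂L/∂z = ∂L/∂h · ∂h/∂z = -1 × 0 = 0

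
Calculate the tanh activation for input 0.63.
0.5581

tanh(0.63) = (e^(0.63) - e^(-0.63))/(e^(0.63) + e^(-0.63)) = 0.5581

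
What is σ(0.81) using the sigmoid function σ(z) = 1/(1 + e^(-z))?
0.6921

sigmoid(0.81) = 1/(1 + e^(-0.81)) = 1/(1 + 0.4449) = 0.6921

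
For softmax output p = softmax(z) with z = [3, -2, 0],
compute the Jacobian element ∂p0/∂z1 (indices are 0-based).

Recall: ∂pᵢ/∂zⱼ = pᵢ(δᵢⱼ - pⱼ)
∂p0/∂z1 = -0.006036

p = softmax(z) = [0.9465, 0.006377, 0.04712]
p0 = 0.9465, p1 = 0.006377

∂p0/∂z1 = -p0 × p1 = -0.9465 × 0.006377 = -0.006036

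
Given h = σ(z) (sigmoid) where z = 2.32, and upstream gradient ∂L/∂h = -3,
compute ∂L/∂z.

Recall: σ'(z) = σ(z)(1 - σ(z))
∂L/∂z = -0.2444

σ(2.32) = 0.9105
σ'(2.32) = σ(2.32)(1 - σ(2.32)) = 0.9105 × 0.08948 = 0.08147
∂L/∂z = ∂L/∂h · σ'(z) = -3 × 0.08147 = -0.2444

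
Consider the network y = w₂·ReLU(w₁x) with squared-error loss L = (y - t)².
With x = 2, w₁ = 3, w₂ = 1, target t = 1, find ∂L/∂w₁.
∂L/∂w₁ = 20

Forward pass:
z = w₁x = 3×2 = 6
h = ReLU(6) = 6
y = w₂h = 1×6 = 6

Backward pass:
∂L/∂y = 2(y - t) = 2(6 - 1) = 10
∂y/∂h = w₂ = 1
∂h/∂z = 1 (ReLU derivative)
∂z/∂w₁ = x = 2

∂L/∂w₁ = 10 × 1 × 1 × 2 = 20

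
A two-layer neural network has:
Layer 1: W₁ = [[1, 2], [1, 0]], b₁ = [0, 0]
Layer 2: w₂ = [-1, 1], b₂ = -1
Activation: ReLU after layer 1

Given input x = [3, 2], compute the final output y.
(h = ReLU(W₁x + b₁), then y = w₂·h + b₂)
y = -5

Layer 1 pre-activation: z₁ = [7, 3]
After ReLU: h = [7, 3]
Layer 2 output: y = -1×7 + 1×3 + -1 = -5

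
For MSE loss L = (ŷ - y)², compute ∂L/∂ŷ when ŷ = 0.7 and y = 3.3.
∂L/∂ŷ = -5.2

∂L/∂ŷ = 2(ŷ - y) = 2(0.7 - 3.3) = 2(-2.6) = -5.2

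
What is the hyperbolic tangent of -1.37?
-0.8787

tanh(-1.37) = (e^(-1.37) - e^(1.37))/(e^(-1.37) + e^(1.37)) = -0.8787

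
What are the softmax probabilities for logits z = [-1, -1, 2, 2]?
p = [0.0237, 0.0237, 0.4763, 0.4763]

exp(z) = [0.3679, 0.3679, 7.389, 7.389]
Sum = 15.51
p = [0.0237, 0.0237, 0.4763, 0.4763]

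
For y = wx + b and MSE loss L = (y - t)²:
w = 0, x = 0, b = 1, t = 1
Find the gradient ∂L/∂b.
∂L/∂b = 0

y = wx + b = (0)(0) + 1 = 1
∂L/∂y = 2(y - t) = 2(1 - 1) = 0
∂y/∂b = 1
∂L/∂b = ∂L/∂y · ∂y/∂b = 0 × 1 = 0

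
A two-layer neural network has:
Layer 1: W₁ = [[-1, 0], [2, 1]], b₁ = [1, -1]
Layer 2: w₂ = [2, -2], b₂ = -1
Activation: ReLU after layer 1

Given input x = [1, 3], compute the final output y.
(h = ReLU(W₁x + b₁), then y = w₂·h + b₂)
y = -9

Layer 1 pre-activation: z₁ = [0, 4]
After ReLU: h = [0, 4]
Layer 2 output: y = 2×0 + -2×4 + -1 = -9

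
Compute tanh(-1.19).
-0.8306

tanh(-1.19) = (e^(-1.19) - e^(1.19))/(e^(-1.19) + e^(1.19)) = -0.8306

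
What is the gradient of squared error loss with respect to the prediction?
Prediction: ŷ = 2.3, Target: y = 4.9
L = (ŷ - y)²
∂L/∂ŷ = -5.2

∂L/∂ŷ = 2(ŷ - y) = 2(2.3 - 4.9) = 2(-2.6) = -5.2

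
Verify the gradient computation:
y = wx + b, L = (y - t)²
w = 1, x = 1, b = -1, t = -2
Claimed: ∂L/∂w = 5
Incorrect

y = (1)(1) + -1 = 0
∂L/∂y = 2(y - t) = 2(0 - -2) = 4
∂y/∂w = x = 1
∂L/∂w = 4 × 1 = 4

Claimed value: 5
Incorrect: The correct gradient is 4.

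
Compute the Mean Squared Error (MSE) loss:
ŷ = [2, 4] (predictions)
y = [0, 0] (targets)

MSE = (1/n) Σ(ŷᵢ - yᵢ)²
MSE = 10

MSE = (1/2)((2-0)² + (4-0)²) = (1/2)(4 + 16) = 10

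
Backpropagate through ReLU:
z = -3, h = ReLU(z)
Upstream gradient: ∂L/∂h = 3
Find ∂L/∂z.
∂L/∂z = 0

h = ReLU(-3) = 0
Since z < 0: ∂h/∂z = 0
∂L/∂z = ∂L/∂h · ∂h/∂z = 3 × 0 = 0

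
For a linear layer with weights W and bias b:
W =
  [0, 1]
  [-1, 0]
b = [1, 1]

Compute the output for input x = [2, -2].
y = [-1, -1]

Wx = [0×2 + 1×-2, -1×2 + 0×-2]
   = [-2, -2]
y = Wx + b = [-2 + 1, -2 + 1] = [-1, -1]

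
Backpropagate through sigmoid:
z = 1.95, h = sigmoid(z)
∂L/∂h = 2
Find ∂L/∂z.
∂L/∂z = 0.2181

σ(1.95) = 0.8754
σ'(1.95) = σ(1.95)(1 - σ(1.95)) = 0.8754 × 0.1246 = 0.109
∂L/∂z = ∂L/∂h · σ'(z) = 2 × 0.109 = 0.2181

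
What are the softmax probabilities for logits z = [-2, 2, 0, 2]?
p = [0.0085, 0.4643, 0.0628, 0.4643]

exp(z) = [0.1353, 7.389, 1, 7.389]
Sum = 15.91
p = [0.0085, 0.4643, 0.0628, 0.4643]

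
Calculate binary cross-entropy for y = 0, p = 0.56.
L = 0.821

L = -0·log(0.56) - 1·log(0.44) = -log(0.44) = 0.821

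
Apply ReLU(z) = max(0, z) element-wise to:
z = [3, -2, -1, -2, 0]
h = [3, 0, 0, 0, 0]

ReLU applied element-wise: max(0,3)=3, max(0,-2)=0, max(0,-1)=0, max(0,-2)=0, max(0,0)=0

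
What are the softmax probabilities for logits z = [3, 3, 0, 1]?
p = [0.4576, 0.4576, 0.0228, 0.0619]

exp(z) = [20.09, 20.09, 1, 2.718]
Sum = 43.89
p = [0.4576, 0.4576, 0.0228, 0.0619]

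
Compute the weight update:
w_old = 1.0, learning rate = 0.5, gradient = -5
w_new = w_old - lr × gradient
w_new = 3.5

w_new = w - η·∂L/∂w = 1.0 - 0.5×(-5) = 1.0 - (-2.5) = 3.5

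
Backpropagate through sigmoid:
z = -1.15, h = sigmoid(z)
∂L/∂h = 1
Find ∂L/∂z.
∂L/∂z = 0.1827

σ(-1.15) = 0.2405
σ'(-1.15) = σ(-1.15)(1 - σ(-1.15)) = 0.2405 × 0.7595 = 0.1827
∂L/∂z = ∂L/∂h · σ'(z) = 1 × 0.1827 = 0.1827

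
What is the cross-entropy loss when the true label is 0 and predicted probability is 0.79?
L = 1.561

L = -0·log(0.79) - 1·log(0.21) = -log(0.21) = 1.561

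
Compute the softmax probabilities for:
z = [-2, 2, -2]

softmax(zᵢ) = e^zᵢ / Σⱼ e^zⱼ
p = [0.0177, 0.9647, 0.0177]

exp(z) = [0.1353, 7.389, 0.1353]
Sum = 7.66
p = [0.0177, 0.9647, 0.0177]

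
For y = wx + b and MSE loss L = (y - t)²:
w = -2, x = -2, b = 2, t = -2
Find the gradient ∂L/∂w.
∂L/∂w = -32

y = wx + b = (-2)(-2) + 2 = 6
∂L/∂y = 2(y - t) = 2(6 - -2) = 16
∂y/∂w = x = -2
∂L/∂w = ∂L/∂y · ∂y/∂w = 16 × -2 = -32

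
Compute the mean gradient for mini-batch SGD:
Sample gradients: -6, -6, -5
Average gradient = -5.667

Average = (1/3)(-6 + -6 + -5) = -17/3 = -5.667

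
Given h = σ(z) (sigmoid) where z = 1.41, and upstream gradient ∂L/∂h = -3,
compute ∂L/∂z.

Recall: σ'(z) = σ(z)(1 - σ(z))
∂L/∂z = -0.4732

σ(1.41) = 0.8038
σ'(1.41) = σ(1.41)(1 - σ(1.41)) = 0.8038 × 0.1962 = 0.1577
∂L/∂z = ∂L/∂h · σ'(z) = -3 × 0.1577 = -0.4732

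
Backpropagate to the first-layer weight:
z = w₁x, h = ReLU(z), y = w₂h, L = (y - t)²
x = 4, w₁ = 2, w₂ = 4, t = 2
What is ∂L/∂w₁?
∂L/∂w₁ = 960

Forward pass:
z = w₁x = 2×4 = 8
h = ReLU(8) = 8
y = w₂h = 4×8 = 32

Backward pass:
∂L/∂y = 2(y - t) = 2(32 - 2) = 60
∂y/∂h = w₂ = 4
∂h/∂z = 1 (ReLU derivative)
∂z/∂w₁ = x = 4

∂L/∂w₁ = 60 × 4 × 1 × 4 = 960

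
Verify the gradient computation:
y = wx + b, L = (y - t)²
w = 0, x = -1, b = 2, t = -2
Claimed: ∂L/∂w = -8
Correct

y = (0)(-1) + 2 = 2
∂L/∂y = 2(y - t) = 2(2 - -2) = 8
∂y/∂w = x = -1
∂L/∂w = 8 × -1 = -8

Claimed value: -8
Correct: The correct gradient is -8.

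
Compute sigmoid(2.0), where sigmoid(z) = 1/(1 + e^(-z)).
0.8808

sigmoid(2.0) = 1/(1 + e^(-2.0)) = 1/(1 + 0.1353) = 0.8808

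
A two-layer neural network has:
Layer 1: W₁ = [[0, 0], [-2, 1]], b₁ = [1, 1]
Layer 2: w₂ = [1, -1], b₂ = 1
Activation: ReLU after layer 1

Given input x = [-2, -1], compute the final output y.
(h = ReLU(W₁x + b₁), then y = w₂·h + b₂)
y = -2

Layer 1 pre-activation: z₁ = [1, 4]
After ReLU: h = [1, 4]
Layer 2 output: y = 1×1 + -1×4 + 1 = -2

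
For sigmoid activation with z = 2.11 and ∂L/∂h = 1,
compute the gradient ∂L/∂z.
∂L/∂z = 0.09644

σ(2.11) = 0.8919
σ'(2.11) = σ(2.11)(1 - σ(2.11)) = 0.8919 × 0.1081 = 0.09644
∂L/∂z = ∂L/∂h · σ'(z) = 1 × 0.09644 = 0.09644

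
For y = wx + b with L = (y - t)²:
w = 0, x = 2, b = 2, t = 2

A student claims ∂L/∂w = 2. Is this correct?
Incorrect

y = (0)(2) + 2 = 2
∂L/∂y = 2(y - t) = 2(2 - 2) = 0
∂y/∂w = x = 2
∂L/∂w = 0 × 2 = 0

Claimed value: 2
Incorrect: The correct gradient is 0.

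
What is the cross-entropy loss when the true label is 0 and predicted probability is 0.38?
L = 0.478

L = -0·log(0.38) - 1·log(0.62) = -log(0.62) = 0.478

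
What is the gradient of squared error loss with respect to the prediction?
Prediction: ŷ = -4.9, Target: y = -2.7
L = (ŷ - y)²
∂L/∂ŷ = -4.4

∂L/∂ŷ = 2(ŷ - y) = 2(-4.9 - -2.7) = 2(-2.2) = -4.4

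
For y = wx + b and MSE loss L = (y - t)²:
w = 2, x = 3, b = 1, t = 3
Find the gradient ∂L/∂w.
∂L/∂w = 24

y = wx + b = (2)(3) + 1 = 7
∂L/∂y = 2(y - t) = 2(7 - 3) = 8
∂y/∂w = x = 3
∂L/∂w = ∂L/∂y · ∂y/∂w = 8 × 3 = 24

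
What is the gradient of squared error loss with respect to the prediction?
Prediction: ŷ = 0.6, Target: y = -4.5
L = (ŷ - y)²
∂L/∂ŷ = 10.2

∂L/∂ŷ = 2(ŷ - y) = 2(0.6 - -4.5) = 2(5.1) = 10.2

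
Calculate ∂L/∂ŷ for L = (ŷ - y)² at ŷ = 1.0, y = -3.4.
∂L/∂ŷ = 8.8

∂L/∂ŷ = 2(ŷ - y) = 2(1.0 - -3.4) = 2(4.4) = 8.8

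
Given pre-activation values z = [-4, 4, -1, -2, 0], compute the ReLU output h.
h = [0, 4, 0, 0, 0]

ReLU applied element-wise: max(0,-4)=0, max(0,4)=4, max(0,-1)=0, max(0,-2)=0, max(0,0)=0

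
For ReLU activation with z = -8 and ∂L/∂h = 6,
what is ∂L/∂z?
∂L/∂z = 0

h = ReLU(-8) = 0
Since z < 0: ∂h/∂z = 0
∂L/∂z = ∂L/∂h · ∂h/∂z = 6 × 0 = 0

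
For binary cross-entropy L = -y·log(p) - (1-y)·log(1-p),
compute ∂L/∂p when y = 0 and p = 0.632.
∂L/∂p = 2.717

∂L/∂p = -y/p + (1-y)/(1-p) = 0 + 1/0.368 = 2.717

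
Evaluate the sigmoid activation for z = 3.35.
0.9661

sigmoid(3.35) = 1/(1 + e^(-3.35)) = 1/(1 + 0.03508) = 0.9661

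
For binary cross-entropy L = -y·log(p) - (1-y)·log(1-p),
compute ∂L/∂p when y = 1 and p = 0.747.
∂L/∂p = -1.339

∂L/∂p = -y/p + (1-y)/(1-p) = -1/0.747 + 0 = -1.339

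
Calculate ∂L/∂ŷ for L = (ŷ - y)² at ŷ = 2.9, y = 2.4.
∂L/∂ŷ = 1.0

∂L/∂ŷ = 2(ŷ - y) = 2(2.9 - 2.4) = 2(0.5) = 1.0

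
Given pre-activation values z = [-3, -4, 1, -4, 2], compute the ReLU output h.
h = [0, 0, 1, 0, 2]

ReLU applied element-wise: max(0,-3)=0, max(0,-4)=0, max(0,1)=1, max(0,-4)=0, max(0,2)=2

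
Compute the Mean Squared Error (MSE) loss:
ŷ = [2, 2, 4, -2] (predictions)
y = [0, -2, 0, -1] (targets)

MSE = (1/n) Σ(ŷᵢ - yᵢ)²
MSE = 9.25

MSE = (1/4)((2-0)² + (2--2)² + (4-0)² + (-2--1)²) = (1/4)(4 + 16 + 16 + 1) = 9.25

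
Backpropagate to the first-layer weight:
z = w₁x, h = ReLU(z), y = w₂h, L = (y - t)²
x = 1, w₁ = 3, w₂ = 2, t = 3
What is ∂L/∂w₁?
∂L/∂w₁ = 12

Forward pass:
z = w₁x = 3×1 = 3
h = ReLU(3) = 3
y = w₂h = 2×3 = 6

Backward pass:
∂L/∂y = 2(y - t) = 2(6 - 3) = 6
∂y/∂h = w₂ = 2
∂h/∂z = 1 (ReLU derivative)
∂z/∂w₁ = x = 1

∂L/∂w₁ = 6 × 2 × 1 × 1 = 12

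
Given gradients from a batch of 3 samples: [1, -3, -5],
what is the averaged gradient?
Average gradient = -2.333

Average = (1/3)(1 + -3 + -5) = -7/3 = -2.333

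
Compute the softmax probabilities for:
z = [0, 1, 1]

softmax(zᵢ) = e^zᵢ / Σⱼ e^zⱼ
p = [0.1554, 0.4223, 0.4223]

exp(z) = [1, 2.718, 2.718]
Sum = 6.437
p = [0.1554, 0.4223, 0.4223]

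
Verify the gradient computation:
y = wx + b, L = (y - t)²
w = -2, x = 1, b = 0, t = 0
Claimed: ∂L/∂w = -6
Incorrect

y = (-2)(1) + 0 = -2
∂L/∂y = 2(y - t) = 2(-2 - 0) = -4
∂y/∂w = x = 1
∂L/∂w = -4 × 1 = -4

Claimed value: -6
Incorrect: The correct gradient is -4.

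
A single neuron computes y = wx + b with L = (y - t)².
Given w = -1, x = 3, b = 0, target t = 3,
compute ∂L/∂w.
∂L/∂w = -36

y = wx + b = (-1)(3) + 0 = -3
∂L/∂y = 2(y - t) = 2(-3 - 3) = -12
∂y/∂w = x = 3
∂L/∂w = ∂L/∂y · ∂y/∂w = -12 × 3 = -36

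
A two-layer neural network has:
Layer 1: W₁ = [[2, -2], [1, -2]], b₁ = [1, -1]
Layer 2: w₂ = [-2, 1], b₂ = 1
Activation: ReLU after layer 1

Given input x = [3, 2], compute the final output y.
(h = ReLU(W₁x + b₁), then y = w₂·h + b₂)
y = -5

Layer 1 pre-activation: z₁ = [3, -2]
After ReLU: h = [3, 0]
Layer 2 output: y = -2×3 + 1×0 + 1 = -5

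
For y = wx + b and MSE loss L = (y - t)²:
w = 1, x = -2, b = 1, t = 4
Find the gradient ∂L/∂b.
∂L/∂b = -10

y = wx + b = (1)(-2) + 1 = -1
∂L/∂y = 2(y - t) = 2(-1 - 4) = -10
∂y/∂b = 1
∂L/∂b = ∂L/∂y · ∂y/∂b = -10 × 1 = -10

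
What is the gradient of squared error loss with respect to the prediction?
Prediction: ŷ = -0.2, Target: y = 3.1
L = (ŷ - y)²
∂L/∂ŷ = -6.6

∂L/∂ŷ = 2(ŷ - y) = 2(-0.2 - 3.1) = 2(-3.3) = -6.6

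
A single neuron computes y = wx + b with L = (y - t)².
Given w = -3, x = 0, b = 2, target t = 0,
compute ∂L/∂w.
∂L/∂w = 0

y = wx + b = (-3)(0) + 2 = 2
∂L/∂y = 2(y - t) = 2(2 - 0) = 4
∂y/∂w = x = 0
∂L/∂w = ∂L/∂y · ∂y/∂w = 4 × 0 = 0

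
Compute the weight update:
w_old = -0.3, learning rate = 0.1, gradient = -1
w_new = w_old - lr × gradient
w_new = -0.2

w_new = w - η·∂L/∂w = -0.3 - 0.1×(-1) = -0.3 - (-0.1) = -0.2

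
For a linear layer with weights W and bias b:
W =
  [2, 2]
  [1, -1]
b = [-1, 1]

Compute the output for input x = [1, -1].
y = [-1, 3]

Wx = [2×1 + 2×-1, 1×1 + -1×-1]
   = [0, 2]
y = Wx + b = [0 + -1, 2 + 1] = [-1, 3]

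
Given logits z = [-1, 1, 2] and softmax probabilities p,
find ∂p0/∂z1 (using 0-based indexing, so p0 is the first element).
∂p0/∂z1 = -0.009113

p = softmax(z) = [0.03512, 0.2595, 0.7054]
p0 = 0.03512, p1 = 0.2595

∂p0/∂z1 = -p0 × p1 = -0.03512 × 0.2595 = -0.009113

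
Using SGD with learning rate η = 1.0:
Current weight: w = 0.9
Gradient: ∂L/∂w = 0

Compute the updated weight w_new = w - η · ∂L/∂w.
w_new = 0.9

w_new = w - η·∂L/∂w = 0.9 - 1.0×(0) = 0.9 - (0) = 0.9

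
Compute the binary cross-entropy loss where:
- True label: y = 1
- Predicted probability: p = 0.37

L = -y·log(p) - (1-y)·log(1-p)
L = 0.9943

L = -1·log(0.37) - 0·log(0.63) = -log(0.37) = 0.9943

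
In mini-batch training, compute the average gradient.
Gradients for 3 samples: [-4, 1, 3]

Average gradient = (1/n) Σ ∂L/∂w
Average gradient = 0

Average = (1/3)(-4 + 1 + 3) = 0/3 = 0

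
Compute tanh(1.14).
0.8144

tanh(1.14) = (e^(1.14) - e^(-1.14))/(e^(1.14) + e^(-1.14)) = 0.8144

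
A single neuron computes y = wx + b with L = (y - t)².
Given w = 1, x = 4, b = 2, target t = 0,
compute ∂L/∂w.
∂L/∂w = 48

y = wx + b = (1)(4) + 2 = 6
∂L/∂y = 2(y - t) = 2(6 - 0) = 12
∂y/∂w = x = 4
∂L/∂w = ∂L/∂y · ∂y/∂w = 12 × 4 = 48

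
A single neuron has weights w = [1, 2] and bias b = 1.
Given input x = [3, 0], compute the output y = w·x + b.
y = 4

y = (1)(3) + (2)(0) + 1 = 4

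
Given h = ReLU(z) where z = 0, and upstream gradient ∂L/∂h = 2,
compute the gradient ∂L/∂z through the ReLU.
∂L/∂z = 0

h = ReLU(0) = 0
At z = 0: ∂h/∂z = 0 (by convention)
∂L/∂z = ∂L/∂h · ∂h/∂z = 2 × 0 = 0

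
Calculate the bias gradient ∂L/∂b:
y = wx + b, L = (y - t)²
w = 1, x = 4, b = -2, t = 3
∂L/∂b = -2

y = wx + b = (1)(4) + -2 = 2
∂L/∂y = 2(y - t) = 2(2 - 3) = -2
∂y/∂b = 1
∂L/∂b = ∂L/∂y · ∂y/∂b = -2 × 1 = -2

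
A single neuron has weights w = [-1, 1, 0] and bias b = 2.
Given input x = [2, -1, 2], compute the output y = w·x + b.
y = -1

y = (-1)(2) + (1)(-1) + (0)(2) + 2 = -1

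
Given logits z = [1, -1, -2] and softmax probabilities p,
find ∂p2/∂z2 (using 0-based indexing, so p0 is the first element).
∂p2/∂z2 = 0.04025

p = softmax(z) = [0.8438, 0.1142, 0.04201]
p2 = 0.04201

∂p2/∂z2 = p2(1 - p2) = 0.04201 × (1 - 0.04201) = 0.04025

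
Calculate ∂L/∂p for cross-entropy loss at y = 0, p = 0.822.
∂L/∂p = 5.618

∂L/∂p = -y/p + (1-y)/(1-p) = 0 + 1/0.178 = 5.618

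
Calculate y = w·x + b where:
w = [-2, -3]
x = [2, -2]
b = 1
y = 3

y = (-2)(2) + (-3)(-2) + 1 = 3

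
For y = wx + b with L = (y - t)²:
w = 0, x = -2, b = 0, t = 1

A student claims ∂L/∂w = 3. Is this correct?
Incorrect

y = (0)(-2) + 0 = 0
∂L/∂y = 2(y - t) = 2(0 - 1) = -2
∂y/∂w = x = -2
∂L/∂w = -2 × -2 = 4

Claimed value: 3
Incorrect: The correct gradient is 4.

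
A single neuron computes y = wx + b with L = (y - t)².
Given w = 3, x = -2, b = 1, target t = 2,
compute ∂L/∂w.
∂L/∂w = 28

y = wx + b = (3)(-2) + 1 = -5
∂L/∂y = 2(y - t) = 2(-5 - 2) = -14
∂y/∂w = x = -2
∂L/∂w = ∂L/∂y · ∂y/∂w = -14 × -2 = 28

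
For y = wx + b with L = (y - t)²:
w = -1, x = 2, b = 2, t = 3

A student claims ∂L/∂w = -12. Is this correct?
Correct

y = (-1)(2) + 2 = 0
∂L/∂y = 2(y - t) = 2(0 - 3) = -6
∂y/∂w = x = 2
∂L/∂w = -6 × 2 = -12

Claimed value: -12
Correct: The correct gradient is -12.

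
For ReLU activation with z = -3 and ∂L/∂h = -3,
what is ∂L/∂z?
∂L/∂z = 0

h = ReLU(-3) = 0
Since z < 0: ∂h/∂z = 0
∂L/∂z = ∂L/∂h · ∂h/∂z = -3 × 0 = 0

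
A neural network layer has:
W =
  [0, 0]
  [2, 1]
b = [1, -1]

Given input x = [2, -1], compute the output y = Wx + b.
y = [1, 2]

Wx = [0×2 + 0×-1, 2×2 + 1×-1]
   = [0, 3]
y = Wx + b = [0 + 1, 3 + -1] = [1, 2]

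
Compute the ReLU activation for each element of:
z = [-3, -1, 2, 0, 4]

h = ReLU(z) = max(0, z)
h = [0, 0, 2, 0, 4]

ReLU applied element-wise: max(0,-3)=0, max(0,-1)=0, max(0,2)=2, max(0,0)=0, max(0,4)=4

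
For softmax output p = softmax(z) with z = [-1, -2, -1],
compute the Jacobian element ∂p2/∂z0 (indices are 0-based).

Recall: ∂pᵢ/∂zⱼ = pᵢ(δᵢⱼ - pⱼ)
∂p2/∂z0 = -0.1784

p = softmax(z) = [0.4223, 0.1554, 0.4223]
p2 = 0.4223, p0 = 0.4223

∂p2/∂z0 = -p2 × p0 = -0.4223 × 0.4223 = -0.1784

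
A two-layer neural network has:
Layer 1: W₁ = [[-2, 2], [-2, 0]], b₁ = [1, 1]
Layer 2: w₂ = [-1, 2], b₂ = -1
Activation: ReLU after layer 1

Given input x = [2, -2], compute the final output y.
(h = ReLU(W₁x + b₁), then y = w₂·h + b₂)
y = -1

Layer 1 pre-activation: z₁ = [-7, -3]
After ReLU: h = [0, 0]
Layer 2 output: y = -1×0 + 2×0 + -1 = -1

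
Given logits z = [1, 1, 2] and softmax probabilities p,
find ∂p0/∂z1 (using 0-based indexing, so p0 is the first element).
∂p0/∂z1 = -0.04492

p = softmax(z) = [0.2119, 0.2119, 0.5761]
p0 = 0.2119, p1 = 0.2119

∂p0/∂z1 = -p0 × p1 = -0.2119 × 0.2119 = -0.04492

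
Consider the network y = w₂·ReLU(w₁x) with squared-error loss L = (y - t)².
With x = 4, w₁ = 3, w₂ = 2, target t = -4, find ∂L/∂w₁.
∂L/∂w₁ = 448

Forward pass:
z = w₁x = 3×4 = 12
h = ReLU(12) = 12
y = w₂h = 2×12 = 24

Backward pass:
∂L/∂y = 2(y - t) = 2(24 - -4) = 56
∂y/∂h = w₂ = 2
∂h/∂z = 1 (ReLU derivative)
∂z/∂w₁ = x = 4

∂L/∂w₁ = 56 × 2 × 1 × 4 = 448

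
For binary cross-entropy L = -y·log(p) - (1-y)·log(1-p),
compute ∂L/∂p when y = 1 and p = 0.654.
∂L/∂p = -1.529

∂L/∂p = -y/p + (1-y)/(1-p) = -1/0.654 + 0 = -1.529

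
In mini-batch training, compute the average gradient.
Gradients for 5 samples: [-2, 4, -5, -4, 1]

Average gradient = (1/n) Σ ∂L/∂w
Average gradient = -1.2

Average = (1/5)(-2 + 4 + -5 + -4 + 1) = -6/5 = -1.2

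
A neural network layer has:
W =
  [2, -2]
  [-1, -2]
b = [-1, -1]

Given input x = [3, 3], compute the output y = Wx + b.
y = [-1, -10]

Wx = [2×3 + -2×3, -1×3 + -2×3]
   = [0, -9]
y = Wx + b = [0 + -1, -9 + -1] = [-1, -10]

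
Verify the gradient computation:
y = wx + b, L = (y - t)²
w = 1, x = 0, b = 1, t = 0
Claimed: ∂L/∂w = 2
Incorrect

y = (1)(0) + 1 = 1
∂L/∂y = 2(y - t) = 2(1 - 0) = 2
∂y/∂w = x = 0
∂L/∂w = 2 × 0 = 0

Claimed value: 2
Incorrect: The correct gradient is 0.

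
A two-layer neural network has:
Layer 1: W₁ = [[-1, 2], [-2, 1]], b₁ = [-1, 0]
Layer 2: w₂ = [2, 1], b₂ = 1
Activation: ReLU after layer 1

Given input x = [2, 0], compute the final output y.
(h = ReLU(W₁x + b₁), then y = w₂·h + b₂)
y = 1

Layer 1 pre-activation: z₁ = [-3, -4]
After ReLU: h = [0, 0]
Layer 2 output: y = 2×0 + 1×0 + 1 = 1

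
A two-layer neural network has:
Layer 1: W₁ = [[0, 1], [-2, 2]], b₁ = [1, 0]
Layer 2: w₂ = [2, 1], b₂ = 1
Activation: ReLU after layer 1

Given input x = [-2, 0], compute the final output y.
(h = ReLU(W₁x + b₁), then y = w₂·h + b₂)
y = 7

Layer 1 pre-activation: z₁ = [1, 4]
After ReLU: h = [1, 4]
Layer 2 output: y = 2×1 + 1×4 + 1 = 7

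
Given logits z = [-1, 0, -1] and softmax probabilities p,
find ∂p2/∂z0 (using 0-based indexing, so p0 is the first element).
∂p2/∂z0 = -0.04492

p = softmax(z) = [0.2119, 0.5761, 0.2119]
p2 = 0.2119, p0 = 0.2119

∂p2/∂z0 = -p2 × p0 = -0.2119 × 0.2119 = -0.04492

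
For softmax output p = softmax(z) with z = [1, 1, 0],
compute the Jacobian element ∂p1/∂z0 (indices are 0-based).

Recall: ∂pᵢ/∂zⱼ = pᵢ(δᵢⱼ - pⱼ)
∂p1/∂z0 = -0.1784

p = softmax(z) = [0.4223, 0.4223, 0.1554]
p1 = 0.4223, p0 = 0.4223

∂p1/∂z0 = -p1 × p0 = -0.4223 × 0.4223 = -0.1784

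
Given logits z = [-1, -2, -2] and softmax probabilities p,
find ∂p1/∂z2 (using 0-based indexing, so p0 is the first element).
∂p1/∂z2 = -0.04492

p = softmax(z) = [0.5761, 0.2119, 0.2119]
p1 = 0.2119, p2 = 0.2119

∂p1/∂z2 = -p1 × p2 = -0.2119 × 0.2119 = -0.04492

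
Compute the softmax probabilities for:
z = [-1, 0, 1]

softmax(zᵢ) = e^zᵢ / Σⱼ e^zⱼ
p = [0.09, 0.2447, 0.6652]

exp(z) = [0.3679, 1, 2.718]
Sum = 4.086
p = [0.09, 0.2447, 0.6652]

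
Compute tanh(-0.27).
-0.2636

tanh(-0.27) = (e^(-0.27) - e^(0.27))/(e^(-0.27) + e^(0.27)) = -0.2636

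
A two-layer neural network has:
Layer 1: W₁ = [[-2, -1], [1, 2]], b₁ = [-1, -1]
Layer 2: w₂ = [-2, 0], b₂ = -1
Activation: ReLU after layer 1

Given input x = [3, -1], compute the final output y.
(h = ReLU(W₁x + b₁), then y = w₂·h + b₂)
y = -1

Layer 1 pre-activation: z₁ = [-6, 0]
After ReLU: h = [0, 0]
Layer 2 output: y = -2×0 + 0×0 + -1 = -1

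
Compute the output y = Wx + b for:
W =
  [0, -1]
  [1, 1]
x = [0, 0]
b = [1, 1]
y = [1, 1]

Wx = [0×0 + -1×0, 1×0 + 1×0]
   = [0, 0]
y = Wx + b = [0 + 1, 0 + 1] = [1, 1]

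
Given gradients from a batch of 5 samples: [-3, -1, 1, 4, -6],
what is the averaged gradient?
Average gradient = -1

Average = (1/5)(-3 + -1 + 1 + 4 + -6) = -5/5 = -1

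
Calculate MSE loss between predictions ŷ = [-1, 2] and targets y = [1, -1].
MSE = 6.5

MSE = (1/2)((-1-1)² + (2--1)²) = (1/2)(4 + 9) = 6.5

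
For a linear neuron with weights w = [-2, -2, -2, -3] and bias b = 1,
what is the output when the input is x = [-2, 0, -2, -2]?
y = 15

y = (-2)(-2) + (-2)(0) + (-2)(-2) + (-3)(-2) + 1 = 15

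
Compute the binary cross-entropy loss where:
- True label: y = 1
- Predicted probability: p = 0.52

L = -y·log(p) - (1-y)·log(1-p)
L = 0.6539

L = -1·log(0.52) - 0·log(0.48) = -log(0.52) = 0.6539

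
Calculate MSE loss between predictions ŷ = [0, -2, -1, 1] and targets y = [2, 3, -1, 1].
MSE = 7.25

MSE = (1/4)((0-2)² + (-2-3)² + (-1--1)² + (1-1)²) = (1/4)(4 + 25 + 0 + 0) = 7.25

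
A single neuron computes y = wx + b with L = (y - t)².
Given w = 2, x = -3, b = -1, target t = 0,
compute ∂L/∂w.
∂L/∂w = 42

y = wx + b = (2)(-3) + -1 = -7
∂L/∂y = 2(y - t) = 2(-7 - 0) = -14
∂y/∂w = x = -3
∂L/∂w = ∂L/∂y · ∂y/∂w = -14 × -3 = 42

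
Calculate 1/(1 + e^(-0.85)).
0.7006

sigmoid(0.85) = 1/(1 + e^(-0.85)) = 1/(1 + 0.4274) = 0.7006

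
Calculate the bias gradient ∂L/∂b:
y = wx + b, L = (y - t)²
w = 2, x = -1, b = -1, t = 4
∂L/∂b = -14

y = wx + b = (2)(-1) + -1 = -3
∂L/∂y = 2(y - t) = 2(-3 - 4) = -14
∂y/∂b = 1
∂L/∂b = ∂L/∂y · ∂y/∂b = -14 × 1 = -14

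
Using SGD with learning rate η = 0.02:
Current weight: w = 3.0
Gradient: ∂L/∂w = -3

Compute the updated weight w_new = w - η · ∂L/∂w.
w_new = 3.06

w_new = w - η·∂L/∂w = 3.0 - 0.02×(-3) = 3.0 - (-0.06) = 3.06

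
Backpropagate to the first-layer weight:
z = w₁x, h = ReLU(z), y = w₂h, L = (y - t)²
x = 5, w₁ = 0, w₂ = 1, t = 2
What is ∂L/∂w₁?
∂L/∂w₁ = 0

Forward pass:
z = w₁x = 0×5 = 0
h = ReLU(0) = 0
y = w₂h = 1×0 = 0

Backward pass:
∂L/∂y = 2(y - t) = 2(0 - 2) = -4
∂y/∂h = w₂ = 1
∂h/∂z = 0 (ReLU derivative)
∂z/∂w₁ = x = 5

∂L/∂w₁ = -4 × 1 × 0 × 5 = 0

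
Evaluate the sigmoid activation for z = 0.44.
0.6083

sigmoid(0.44) = 1/(1 + e^(-0.44)) = 1/(1 + 0.644) = 0.6083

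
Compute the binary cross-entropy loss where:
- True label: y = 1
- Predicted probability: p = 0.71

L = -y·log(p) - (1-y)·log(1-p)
L = 0.3425

L = -1·log(0.71) - 0·log(0.29) = -log(0.71) = 0.3425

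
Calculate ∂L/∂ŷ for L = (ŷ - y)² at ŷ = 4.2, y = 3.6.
∂L/∂ŷ = 1.2

∂L/∂ŷ = 2(ŷ - y) = 2(4.2 - 3.6) = 2(0.6) = 1.2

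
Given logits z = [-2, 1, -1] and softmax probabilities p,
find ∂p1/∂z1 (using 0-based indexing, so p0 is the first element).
∂p1/∂z1 = 0.1318

p = softmax(z) = [0.04201, 0.8438, 0.1142]
p1 = 0.8438

∂p1/∂z1 = p1(1 - p1) = 0.8438 × (1 - 0.8438) = 0.1318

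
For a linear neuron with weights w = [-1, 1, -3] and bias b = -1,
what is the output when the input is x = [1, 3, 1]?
y = -2

y = (-1)(1) + (1)(3) + (-3)(1) + -1 = -2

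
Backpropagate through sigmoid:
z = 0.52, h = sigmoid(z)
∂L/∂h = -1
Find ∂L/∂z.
∂L/∂z = -0.2338

σ(0.52) = 0.6271
σ'(0.52) = σ(0.52)(1 - σ(0.52)) = 0.6271 × 0.3729 = 0.2338
∂L/∂z = ∂L/∂h · σ'(z) = -1 × 0.2338 = -0.2338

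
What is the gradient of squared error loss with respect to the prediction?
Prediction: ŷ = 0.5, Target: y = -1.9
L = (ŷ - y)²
∂L/∂ŷ = 4.8

∂L/∂ŷ = 2(ŷ - y) = 2(0.5 - -1.9) = 2(2.4) = 4.8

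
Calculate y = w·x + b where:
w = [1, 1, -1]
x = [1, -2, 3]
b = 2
y = -2

y = (1)(1) + (1)(-2) + (-1)(3) + 2 = -2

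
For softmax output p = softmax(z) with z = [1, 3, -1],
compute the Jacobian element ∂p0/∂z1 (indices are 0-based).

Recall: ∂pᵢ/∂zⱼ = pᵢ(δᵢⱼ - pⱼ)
∂p0/∂z1 = -0.1017

p = softmax(z) = [0.1173, 0.8668, 0.01588]
p0 = 0.1173, p1 = 0.8668

∂p0/∂z1 = -p0 × p1 = -0.1173 × 0.8668 = -0.1017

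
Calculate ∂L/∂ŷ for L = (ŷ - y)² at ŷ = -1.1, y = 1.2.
∂L/∂ŷ = -4.6

∂L/∂ŷ = 2(ŷ - y) = 2(-1.1 - 1.2) = 2(-2.3) = -4.6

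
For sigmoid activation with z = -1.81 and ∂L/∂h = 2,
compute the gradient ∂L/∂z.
∂L/∂z = 0.2417

σ(-1.81) = 0.1406
σ'(-1.81) = σ(-1.81)(1 - σ(-1.81)) = 0.1406 × 0.8594 = 0.1209
∂L/∂z = ∂L/∂h · σ'(z) = 2 × 0.1209 = 0.2417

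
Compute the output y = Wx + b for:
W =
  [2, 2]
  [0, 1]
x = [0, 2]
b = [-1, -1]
y = [3, 1]

Wx = [2×0 + 2×2, 0×0 + 1×2]
   = [4, 2]
y = Wx + b = [4 + -1, 2 + -1] = [3, 1]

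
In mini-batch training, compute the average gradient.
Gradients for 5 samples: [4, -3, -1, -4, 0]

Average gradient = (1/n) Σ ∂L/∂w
Average gradient = -0.8

Average = (1/5)(4 + -3 + -1 + -4 + 0) = -4/5 = -0.8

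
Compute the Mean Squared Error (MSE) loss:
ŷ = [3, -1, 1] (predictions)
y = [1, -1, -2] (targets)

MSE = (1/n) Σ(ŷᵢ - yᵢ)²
MSE = 4.333

MSE = (1/3)((3-1)² + (-1--1)² + (1--2)²) = (1/3)(4 + 0 + 9) = 4.333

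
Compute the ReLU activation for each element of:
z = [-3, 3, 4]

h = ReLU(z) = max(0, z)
h = [0, 3, 4]

ReLU applied element-wise: max(0,-3)=0, max(0,3)=3, max(0,4)=4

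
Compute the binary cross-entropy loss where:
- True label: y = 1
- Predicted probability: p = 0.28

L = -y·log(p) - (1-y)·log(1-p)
L = 1.273

L = -1·log(0.28) - 0·log(0.72) = -log(0.28) = 1.273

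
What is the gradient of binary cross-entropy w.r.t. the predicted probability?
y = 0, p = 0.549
∂L/∂p = 2.217

∂L/∂p = -y/p + (1-y)/(1-p) = 0 + 1/0.451 = 2.217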